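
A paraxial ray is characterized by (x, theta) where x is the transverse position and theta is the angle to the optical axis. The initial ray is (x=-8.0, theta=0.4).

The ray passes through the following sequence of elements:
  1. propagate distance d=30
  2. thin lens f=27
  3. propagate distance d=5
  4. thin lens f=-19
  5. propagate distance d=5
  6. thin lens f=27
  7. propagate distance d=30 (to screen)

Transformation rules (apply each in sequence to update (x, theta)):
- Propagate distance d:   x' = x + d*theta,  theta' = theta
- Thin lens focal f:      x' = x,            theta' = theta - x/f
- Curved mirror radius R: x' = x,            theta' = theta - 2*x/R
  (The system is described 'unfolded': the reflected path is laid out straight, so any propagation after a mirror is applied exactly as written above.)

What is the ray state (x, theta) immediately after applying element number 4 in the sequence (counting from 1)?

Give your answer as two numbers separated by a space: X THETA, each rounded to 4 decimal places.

Answer: 5.2593 0.5287

Derivation:
Initial: x=-8.0000 theta=0.4000
After 1 (propagate distance d=30): x=4.0000 theta=0.4000
After 2 (thin lens f=27): x=4.0000 theta=34/135 (≈0.2519)
After 3 (propagate distance d=5): x=142/27 (≈5.2593) theta=34/135 (≈0.2519)
After 4 (thin lens f=-19): x=142/27 (≈5.2593) theta=452/855 (≈0.5287)
Rounded to 4 decimal places: x = 5.2593, theta = 0.5287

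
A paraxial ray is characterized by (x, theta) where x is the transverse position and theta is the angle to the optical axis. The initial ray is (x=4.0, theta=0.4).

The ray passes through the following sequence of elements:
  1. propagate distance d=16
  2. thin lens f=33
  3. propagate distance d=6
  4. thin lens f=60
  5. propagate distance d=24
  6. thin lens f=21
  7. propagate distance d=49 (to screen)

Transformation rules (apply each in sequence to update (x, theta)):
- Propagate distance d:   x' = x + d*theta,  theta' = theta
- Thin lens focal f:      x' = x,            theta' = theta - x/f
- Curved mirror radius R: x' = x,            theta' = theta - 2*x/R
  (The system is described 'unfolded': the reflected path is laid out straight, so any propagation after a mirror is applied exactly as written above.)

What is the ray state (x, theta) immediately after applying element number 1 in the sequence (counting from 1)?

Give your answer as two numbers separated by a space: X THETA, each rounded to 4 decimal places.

Answer: 10.4000 0.4000

Derivation:
Initial: x=4.0000 theta=0.4000
After 1 (propagate distance d=16): x=10.4000 theta=0.4000
Rounded to 4 decimal places: x = 10.4000, theta = 0.4000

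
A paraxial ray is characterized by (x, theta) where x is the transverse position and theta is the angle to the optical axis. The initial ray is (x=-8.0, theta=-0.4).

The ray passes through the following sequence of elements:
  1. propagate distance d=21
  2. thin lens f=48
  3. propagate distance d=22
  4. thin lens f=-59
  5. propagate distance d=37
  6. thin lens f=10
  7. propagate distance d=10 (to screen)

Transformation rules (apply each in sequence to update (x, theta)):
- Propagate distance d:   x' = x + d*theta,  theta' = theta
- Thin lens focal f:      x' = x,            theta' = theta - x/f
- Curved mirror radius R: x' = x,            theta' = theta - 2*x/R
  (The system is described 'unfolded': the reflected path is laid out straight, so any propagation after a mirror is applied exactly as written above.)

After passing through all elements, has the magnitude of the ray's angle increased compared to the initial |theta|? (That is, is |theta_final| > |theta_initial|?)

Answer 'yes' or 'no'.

Answer: yes

Derivation:
Initial: x=-8.0000 theta=-0.4000
After 1 (propagate distance d=21): x=-16.4000 theta=-0.4000
After 2 (thin lens f=48): x=-16.4000 theta=-7/120 (≈-0.0583)
After 3 (propagate distance d=22): x=-1061/60 (≈-17.6833) theta=-7/120 (≈-0.0583)
After 4 (thin lens f=-59): x=-1061/60 (≈-17.6833) theta=-169/472 (≈-0.3581)
After 5 (propagate distance d=37): x=-218993/7080 (≈-30.9312) theta=-169/472 (≈-0.3581)
After 6 (thin lens f=10): x=-218993/7080 (≈-30.9312) theta=193643/70800 (≈2.7351)
After 7 (propagate distance d=10 (to screen)): x=-845/236 (≈-3.5805) theta=193643/70800 (≈2.7351)
|theta_initial|=0.4000 |theta_final|=193643/70800 (≈2.7351) -> increased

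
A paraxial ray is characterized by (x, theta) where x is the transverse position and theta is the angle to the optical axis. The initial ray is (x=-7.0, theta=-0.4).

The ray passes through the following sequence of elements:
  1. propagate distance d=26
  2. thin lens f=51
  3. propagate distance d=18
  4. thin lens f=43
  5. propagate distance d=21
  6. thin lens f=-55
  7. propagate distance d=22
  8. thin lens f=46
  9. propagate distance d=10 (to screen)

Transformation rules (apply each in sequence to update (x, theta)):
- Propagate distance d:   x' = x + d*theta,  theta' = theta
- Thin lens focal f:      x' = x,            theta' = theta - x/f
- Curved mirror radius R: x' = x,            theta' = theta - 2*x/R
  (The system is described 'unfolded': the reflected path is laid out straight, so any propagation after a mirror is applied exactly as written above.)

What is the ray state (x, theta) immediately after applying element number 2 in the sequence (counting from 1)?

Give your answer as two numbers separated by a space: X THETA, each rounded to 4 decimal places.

Answer: -17.4000 -0.0588

Derivation:
Initial: x=-7.0000 theta=-0.4000
After 1 (propagate distance d=26): x=-17.4000 theta=-0.4000
After 2 (thin lens f=51): x=-17.4000 theta=-1/17 (≈-0.0588)
Rounded to 4 decimal places: x = -17.4000, theta = -0.0588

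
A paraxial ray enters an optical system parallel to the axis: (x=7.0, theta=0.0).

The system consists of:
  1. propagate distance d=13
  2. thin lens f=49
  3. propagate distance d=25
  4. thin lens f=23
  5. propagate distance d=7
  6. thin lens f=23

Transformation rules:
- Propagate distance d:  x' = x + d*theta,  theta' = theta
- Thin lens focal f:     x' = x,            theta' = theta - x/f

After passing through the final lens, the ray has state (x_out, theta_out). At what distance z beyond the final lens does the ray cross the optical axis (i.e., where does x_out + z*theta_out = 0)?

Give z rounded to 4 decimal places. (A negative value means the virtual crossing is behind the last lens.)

Answer: 3.9333

Derivation:
Initial: x=7.0000 theta=0.0000
After 1 (propagate distance d=13): x=7.0000 theta=0.0000
After 2 (thin lens f=49): x=7.0000 theta=-1/7 (≈-0.1429)
After 3 (propagate distance d=25): x=24/7 (≈3.4286) theta=-1/7 (≈-0.1429)
After 4 (thin lens f=23): x=24/7 (≈3.4286) theta=-47/161 (≈-0.2919)
After 5 (propagate distance d=7): x=223/161 (≈1.3851) theta=-47/161 (≈-0.2919)
After 6 (thin lens f=23): x=223/161 (≈1.3851) theta=-1304/3703 (≈-0.3521)
z_focus = -x_out/theta_out = -(223/161)/(-1304/3703) = 5129/1304 ≈ 3.9333
Rounded to 4 decimal places: z = 3.9333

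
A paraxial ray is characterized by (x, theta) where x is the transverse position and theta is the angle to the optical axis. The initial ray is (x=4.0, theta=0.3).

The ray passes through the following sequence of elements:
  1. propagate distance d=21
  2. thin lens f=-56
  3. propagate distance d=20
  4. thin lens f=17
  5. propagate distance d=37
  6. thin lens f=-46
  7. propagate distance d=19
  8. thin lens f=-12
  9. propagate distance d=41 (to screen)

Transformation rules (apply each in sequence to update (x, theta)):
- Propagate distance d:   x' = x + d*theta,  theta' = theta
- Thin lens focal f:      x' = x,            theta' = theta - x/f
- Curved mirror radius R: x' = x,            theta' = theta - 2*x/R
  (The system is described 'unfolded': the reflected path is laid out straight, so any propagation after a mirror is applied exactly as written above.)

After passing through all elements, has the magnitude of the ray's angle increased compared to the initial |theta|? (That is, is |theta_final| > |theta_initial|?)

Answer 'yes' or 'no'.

Initial: x=4.0000 theta=0.3000
After 1 (propagate distance d=21): x=10.3000 theta=0.3000
After 2 (thin lens f=-56): x=10.3000 theta=271/560 (≈0.4839)
After 3 (propagate distance d=20): x=2797/140 (≈19.9786) theta=271/560 (≈0.4839)
After 4 (thin lens f=17): x=2797/140 (≈19.9786) theta=-6581/9520 (≈-0.6913)
After 5 (propagate distance d=37): x=-53301/9520 (≈-5.5988) theta=-6581/9520 (≈-0.6913)
After 6 (thin lens f=-46): x=-53301/9520 (≈-5.5988) theta=-50861/62560 (≈-0.8130)
After 7 (propagate distance d=19): x=-9216359/437920 (≈-21.0458) theta=-50861/62560 (≈-0.8130)
After 8 (thin lens f=-12): x=-9216359/437920 (≈-21.0458) theta=-13488683/5255040 (≈-2.5668)
After 9 (propagate distance d=41 (to screen)): x=-663632311/5255040 (≈-126.2849) theta=-13488683/5255040 (≈-2.5668)
|theta_initial|=0.3000 |theta_final|=13488683/5255040 (≈2.5668) -> increased

Answer: yes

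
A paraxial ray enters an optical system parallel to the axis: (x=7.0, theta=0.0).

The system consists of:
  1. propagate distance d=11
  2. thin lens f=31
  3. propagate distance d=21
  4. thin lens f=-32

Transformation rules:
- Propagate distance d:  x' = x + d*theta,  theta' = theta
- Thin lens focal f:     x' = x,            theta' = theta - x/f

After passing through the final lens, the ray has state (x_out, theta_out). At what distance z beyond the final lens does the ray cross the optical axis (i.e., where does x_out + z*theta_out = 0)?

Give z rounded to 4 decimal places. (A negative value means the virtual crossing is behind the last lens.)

Answer: 14.5455

Derivation:
Initial: x=7.0000 theta=0.0000
After 1 (propagate distance d=11): x=7.0000 theta=0.0000
After 2 (thin lens f=31): x=7.0000 theta=-7/31 (≈-0.2258)
After 3 (propagate distance d=21): x=70/31 (≈2.2581) theta=-7/31 (≈-0.2258)
After 4 (thin lens f=-32): x=70/31 (≈2.2581) theta=-77/496 (≈-0.1552)
z_focus = -x_out/theta_out = -(70/31)/(-77/496) = 160/11 ≈ 14.5455
Rounded to 4 decimal places: z = 14.5455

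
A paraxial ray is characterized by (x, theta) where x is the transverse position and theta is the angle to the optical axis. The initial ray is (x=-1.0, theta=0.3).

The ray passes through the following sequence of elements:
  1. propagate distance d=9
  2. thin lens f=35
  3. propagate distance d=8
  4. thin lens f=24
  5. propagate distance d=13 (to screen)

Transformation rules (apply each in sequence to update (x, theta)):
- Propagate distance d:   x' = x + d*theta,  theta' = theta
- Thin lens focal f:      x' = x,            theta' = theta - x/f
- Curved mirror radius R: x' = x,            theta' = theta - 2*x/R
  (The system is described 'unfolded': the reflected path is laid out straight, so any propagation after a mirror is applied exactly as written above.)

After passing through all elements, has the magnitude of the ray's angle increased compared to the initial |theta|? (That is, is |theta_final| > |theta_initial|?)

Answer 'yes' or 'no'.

Answer: no

Derivation:
Initial: x=-1.0000 theta=0.3000
After 1 (propagate distance d=9): x=1.7000 theta=0.3000
After 2 (thin lens f=35): x=1.7000 theta=44/175 (≈0.2514)
After 3 (propagate distance d=8): x=1299/350 (≈3.7114) theta=44/175 (≈0.2514)
After 4 (thin lens f=24): x=1299/350 (≈3.7114) theta=271/2800 (≈0.0968)
After 5 (propagate distance d=13 (to screen)): x=2783/560 (≈4.9696) theta=271/2800 (≈0.0968)
|theta_initial|=0.3000 |theta_final|=271/2800 (≈0.0968) -> not increased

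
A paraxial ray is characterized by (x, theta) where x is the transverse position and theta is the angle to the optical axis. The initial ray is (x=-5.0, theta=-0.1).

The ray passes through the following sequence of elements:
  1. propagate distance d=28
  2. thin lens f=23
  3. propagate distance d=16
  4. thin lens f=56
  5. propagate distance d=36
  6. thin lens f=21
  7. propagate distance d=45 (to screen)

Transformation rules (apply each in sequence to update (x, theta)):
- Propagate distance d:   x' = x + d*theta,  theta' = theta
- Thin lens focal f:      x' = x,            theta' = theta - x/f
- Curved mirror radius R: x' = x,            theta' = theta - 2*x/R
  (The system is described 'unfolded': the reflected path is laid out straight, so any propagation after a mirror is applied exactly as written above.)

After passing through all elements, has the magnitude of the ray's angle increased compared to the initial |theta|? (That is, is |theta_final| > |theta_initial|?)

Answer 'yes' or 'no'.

Initial: x=-5.0000 theta=-0.1000
After 1 (propagate distance d=28): x=-7.8000 theta=-0.1000
After 2 (thin lens f=23): x=-7.8000 theta=11/46 (≈0.2391)
After 3 (propagate distance d=16): x=-457/115 (≈-3.9739) theta=11/46 (≈0.2391)
After 4 (thin lens f=56): x=-457/115 (≈-3.9739) theta=1997/6440 (≈0.3101)
After 5 (propagate distance d=36): x=2315/322 (≈7.1894) theta=1997/6440 (≈0.3101)
After 6 (thin lens f=21): x=2315/322 (≈7.1894) theta=-4363/135240 (≈-0.0323)
After 7 (propagate distance d=45 (to screen)): x=51731/9016 (≈5.7377) theta=-4363/135240 (≈-0.0323)
|theta_initial|=0.1000 |theta_final|=4363/135240 (≈0.0323) -> not increased

Answer: no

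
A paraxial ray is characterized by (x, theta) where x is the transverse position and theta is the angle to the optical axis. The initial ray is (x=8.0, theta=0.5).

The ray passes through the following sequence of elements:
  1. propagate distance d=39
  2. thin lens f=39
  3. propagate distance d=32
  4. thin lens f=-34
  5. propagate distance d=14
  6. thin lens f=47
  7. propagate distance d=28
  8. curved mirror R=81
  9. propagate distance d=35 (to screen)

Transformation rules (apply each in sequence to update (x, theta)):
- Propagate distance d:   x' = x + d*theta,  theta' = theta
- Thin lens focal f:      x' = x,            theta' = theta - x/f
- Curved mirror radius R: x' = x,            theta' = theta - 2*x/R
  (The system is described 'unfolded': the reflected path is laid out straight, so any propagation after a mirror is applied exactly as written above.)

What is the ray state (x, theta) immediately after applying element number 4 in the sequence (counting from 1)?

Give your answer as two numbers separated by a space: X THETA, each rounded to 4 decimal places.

Initial: x=8.0000 theta=0.5000
After 1 (propagate distance d=39): x=27.5000 theta=0.5000
After 2 (thin lens f=39): x=27.5000 theta=-8/39 (≈-0.2051)
After 3 (propagate distance d=32): x=1633/78 (≈20.9359) theta=-8/39 (≈-0.2051)
After 4 (thin lens f=-34): x=1633/78 (≈20.9359) theta=363/884 (≈0.4106)
Rounded to 4 decimal places: x = 20.9359, theta = 0.4106

Answer: 20.9359 0.4106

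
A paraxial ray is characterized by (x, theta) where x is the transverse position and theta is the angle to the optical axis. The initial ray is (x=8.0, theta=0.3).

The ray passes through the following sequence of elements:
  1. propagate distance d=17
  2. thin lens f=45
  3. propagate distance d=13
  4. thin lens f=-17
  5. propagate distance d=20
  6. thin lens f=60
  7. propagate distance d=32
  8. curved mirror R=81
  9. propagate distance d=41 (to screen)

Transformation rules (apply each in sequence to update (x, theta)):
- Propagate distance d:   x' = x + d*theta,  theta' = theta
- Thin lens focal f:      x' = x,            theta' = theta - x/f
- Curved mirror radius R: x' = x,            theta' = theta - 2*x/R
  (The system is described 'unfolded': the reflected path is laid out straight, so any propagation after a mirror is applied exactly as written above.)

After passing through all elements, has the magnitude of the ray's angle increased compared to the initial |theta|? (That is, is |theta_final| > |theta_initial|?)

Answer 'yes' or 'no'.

Initial: x=8.0000 theta=0.3000
After 1 (propagate distance d=17): x=13.1000 theta=0.3000
After 2 (thin lens f=45): x=13.1000 theta=2/225 (≈0.0089)
After 3 (propagate distance d=13): x=5947/450 (≈13.2156) theta=2/225 (≈0.0089)
After 4 (thin lens f=-17): x=5947/450 (≈13.2156) theta=401/510 (≈0.7863)
After 5 (propagate distance d=20): x=221399/7650 (≈28.9410) theta=401/510 (≈0.7863)
After 6 (thin lens f=60): x=221399/7650 (≈28.9410) theta=139501/459000 (≈0.3039)
After 7 (propagate distance d=32): x=4436993/114750 (≈38.6666) theta=139501/459000 (≈0.3039)
After 8 (curved mirror R=81): x=4436993/114750 (≈38.6666) theta=-24196363/37179000 (≈-0.6508)
After 9 (propagate distance d=41 (to screen)): x=445534849/37179000 (≈11.9835) theta=-24196363/37179000 (≈-0.6508)
|theta_initial|=0.3000 |theta_final|=24196363/37179000 (≈0.6508) -> increased

Answer: yes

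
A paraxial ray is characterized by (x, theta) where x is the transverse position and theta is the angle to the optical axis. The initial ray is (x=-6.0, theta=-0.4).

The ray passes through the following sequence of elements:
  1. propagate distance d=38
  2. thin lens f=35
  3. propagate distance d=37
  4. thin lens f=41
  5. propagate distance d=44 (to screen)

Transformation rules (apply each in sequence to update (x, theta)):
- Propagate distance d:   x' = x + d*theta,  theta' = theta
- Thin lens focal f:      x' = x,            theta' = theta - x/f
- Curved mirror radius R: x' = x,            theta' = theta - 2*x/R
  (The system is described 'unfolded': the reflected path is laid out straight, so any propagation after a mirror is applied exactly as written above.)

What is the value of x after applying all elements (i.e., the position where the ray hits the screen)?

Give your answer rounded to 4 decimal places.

Initial: x=-6.0000 theta=-0.4000
After 1 (propagate distance d=38): x=-21.2000 theta=-0.4000
After 2 (thin lens f=35): x=-21.2000 theta=36/175 (≈0.2057)
After 3 (propagate distance d=37): x=-2378/175 (≈-13.5886) theta=36/175 (≈0.2057)
After 4 (thin lens f=41): x=-2378/175 (≈-13.5886) theta=94/175 (≈0.5371)
After 5 (propagate distance d=44 (to screen)): x=1758/175 (≈10.0457) theta=94/175 (≈0.5371)
Rounded to 4 decimal places: x = 10.0457

Answer: 10.0457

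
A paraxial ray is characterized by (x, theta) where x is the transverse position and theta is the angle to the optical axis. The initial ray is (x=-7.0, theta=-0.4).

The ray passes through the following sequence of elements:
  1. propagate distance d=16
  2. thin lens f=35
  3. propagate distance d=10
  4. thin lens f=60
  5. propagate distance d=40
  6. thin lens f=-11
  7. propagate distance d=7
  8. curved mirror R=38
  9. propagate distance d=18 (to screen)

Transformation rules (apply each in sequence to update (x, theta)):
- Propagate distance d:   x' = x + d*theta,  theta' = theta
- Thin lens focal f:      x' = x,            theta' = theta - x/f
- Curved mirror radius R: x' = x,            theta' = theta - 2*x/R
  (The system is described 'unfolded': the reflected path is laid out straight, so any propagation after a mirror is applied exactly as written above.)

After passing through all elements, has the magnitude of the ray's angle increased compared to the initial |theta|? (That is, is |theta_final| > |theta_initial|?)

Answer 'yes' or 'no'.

Answer: no

Derivation:
Initial: x=-7.0000 theta=-0.4000
After 1 (propagate distance d=16): x=-13.4000 theta=-0.4000
After 2 (thin lens f=35): x=-13.4000 theta=-3/175 (≈-0.0171)
After 3 (propagate distance d=10): x=-95/7 (≈-13.5714) theta=-3/175 (≈-0.0171)
After 4 (thin lens f=60): x=-95/7 (≈-13.5714) theta=439/2100 (≈0.2090)
After 5 (propagate distance d=40): x=-547/105 (≈-5.2095) theta=439/2100 (≈0.2090)
After 6 (thin lens f=-11): x=-547/105 (≈-5.2095) theta=-291/1100 (≈-0.2645)
After 7 (propagate distance d=7): x=-163117/23100 (≈-7.0613) theta=-291/1100 (≈-0.2645)
After 8 (curved mirror R=38): x=-163117/23100 (≈-7.0613) theta=11752/109725 (≈0.1071)
After 9 (propagate distance d=18 (to screen)): x=-2253079/438900 (≈-5.1335) theta=11752/109725 (≈0.1071)
|theta_initial|=0.4000 |theta_final|=11752/109725 (≈0.1071) -> not increased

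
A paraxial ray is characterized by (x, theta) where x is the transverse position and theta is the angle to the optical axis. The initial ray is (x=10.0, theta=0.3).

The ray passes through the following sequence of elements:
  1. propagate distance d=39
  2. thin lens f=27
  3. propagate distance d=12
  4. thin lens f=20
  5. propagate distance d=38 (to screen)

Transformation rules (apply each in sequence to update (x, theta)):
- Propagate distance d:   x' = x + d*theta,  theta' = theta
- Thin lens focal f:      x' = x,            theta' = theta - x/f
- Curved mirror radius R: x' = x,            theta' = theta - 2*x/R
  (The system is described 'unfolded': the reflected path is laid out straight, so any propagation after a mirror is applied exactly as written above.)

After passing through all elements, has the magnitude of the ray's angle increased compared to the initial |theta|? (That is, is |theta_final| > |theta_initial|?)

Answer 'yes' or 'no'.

Answer: yes

Derivation:
Initial: x=10.0000 theta=0.3000
After 1 (propagate distance d=39): x=21.7000 theta=0.3000
After 2 (thin lens f=27): x=21.7000 theta=-68/135 (≈-0.5037)
After 3 (propagate distance d=12): x=1409/90 (≈15.6556) theta=-68/135 (≈-0.5037)
After 4 (thin lens f=20): x=1409/90 (≈15.6556) theta=-6947/5400 (≈-1.2865)
After 5 (propagate distance d=38 (to screen)): x=-89723/2700 (≈-33.2307) theta=-6947/5400 (≈-1.2865)
|theta_initial|=0.3000 |theta_final|=6947/5400 (≈1.2865) -> increased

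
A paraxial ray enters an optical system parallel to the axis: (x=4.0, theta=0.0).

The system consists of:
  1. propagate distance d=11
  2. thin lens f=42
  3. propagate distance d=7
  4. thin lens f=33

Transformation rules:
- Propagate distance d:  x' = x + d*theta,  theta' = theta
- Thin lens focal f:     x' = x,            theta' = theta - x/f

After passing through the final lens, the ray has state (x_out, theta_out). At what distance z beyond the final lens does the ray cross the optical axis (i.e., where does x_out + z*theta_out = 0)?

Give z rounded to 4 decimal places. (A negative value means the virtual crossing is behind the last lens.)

Answer: 16.9853

Derivation:
Initial: x=4.0000 theta=0.0000
After 1 (propagate distance d=11): x=4.0000 theta=0.0000
After 2 (thin lens f=42): x=4.0000 theta=-2/21 (≈-0.0952)
After 3 (propagate distance d=7): x=10/3 (≈3.3333) theta=-2/21 (≈-0.0952)
After 4 (thin lens f=33): x=10/3 (≈3.3333) theta=-136/693 (≈-0.1962)
z_focus = -x_out/theta_out = -(10/3)/(-136/693) = 1155/68 ≈ 16.9853
Rounded to 4 decimal places: z = 16.9853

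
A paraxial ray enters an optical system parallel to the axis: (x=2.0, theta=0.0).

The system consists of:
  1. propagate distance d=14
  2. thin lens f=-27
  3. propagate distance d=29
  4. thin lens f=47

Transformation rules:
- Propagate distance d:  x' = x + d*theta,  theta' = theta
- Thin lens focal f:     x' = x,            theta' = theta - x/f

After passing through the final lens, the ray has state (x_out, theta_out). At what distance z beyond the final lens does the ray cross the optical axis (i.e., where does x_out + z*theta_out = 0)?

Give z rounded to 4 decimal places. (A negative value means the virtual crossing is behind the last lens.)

Initial: x=2.0000 theta=0.0000
After 1 (propagate distance d=14): x=2.0000 theta=0.0000
After 2 (thin lens f=-27): x=2.0000 theta=2/27 (≈0.0741)
After 3 (propagate distance d=29): x=112/27 (≈4.1481) theta=2/27 (≈0.0741)
After 4 (thin lens f=47): x=112/27 (≈4.1481) theta=-2/141 (≈-0.0142)
z_focus = -x_out/theta_out = -(112/27)/(-2/141) = 2632/9 ≈ 292.4444
Rounded to 4 decimal places: z = 292.4444

Answer: 292.4444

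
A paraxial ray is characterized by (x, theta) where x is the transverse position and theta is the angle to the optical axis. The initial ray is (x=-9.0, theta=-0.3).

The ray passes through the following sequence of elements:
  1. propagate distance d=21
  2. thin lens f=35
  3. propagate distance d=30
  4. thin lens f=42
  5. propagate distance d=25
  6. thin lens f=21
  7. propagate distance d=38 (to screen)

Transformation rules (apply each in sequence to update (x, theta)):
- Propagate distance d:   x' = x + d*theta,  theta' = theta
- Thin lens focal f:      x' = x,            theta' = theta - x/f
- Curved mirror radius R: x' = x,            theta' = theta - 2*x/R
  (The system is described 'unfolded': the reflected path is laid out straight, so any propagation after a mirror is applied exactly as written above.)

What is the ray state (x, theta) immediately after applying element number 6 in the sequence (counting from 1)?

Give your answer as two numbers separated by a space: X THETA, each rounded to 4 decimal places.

Answer: -1.0990 0.4558

Derivation:
Initial: x=-9.0000 theta=-0.3000
After 1 (propagate distance d=21): x=-15.3000 theta=-0.3000
After 2 (thin lens f=35): x=-15.3000 theta=24/175 (≈0.1371)
After 3 (propagate distance d=30): x=-783/70 (≈-11.1857) theta=24/175 (≈0.1371)
After 4 (thin lens f=42): x=-783/70 (≈-11.1857) theta=1977/4900 (≈0.4035)
After 5 (propagate distance d=25): x=-1077/980 (≈-1.0990) theta=1977/4900 (≈0.4035)
After 6 (thin lens f=21): x=-1077/980 (≈-1.0990) theta=7817/17150 (≈0.4558)
Rounded to 4 decimal places: x = -1.0990, theta = 0.4558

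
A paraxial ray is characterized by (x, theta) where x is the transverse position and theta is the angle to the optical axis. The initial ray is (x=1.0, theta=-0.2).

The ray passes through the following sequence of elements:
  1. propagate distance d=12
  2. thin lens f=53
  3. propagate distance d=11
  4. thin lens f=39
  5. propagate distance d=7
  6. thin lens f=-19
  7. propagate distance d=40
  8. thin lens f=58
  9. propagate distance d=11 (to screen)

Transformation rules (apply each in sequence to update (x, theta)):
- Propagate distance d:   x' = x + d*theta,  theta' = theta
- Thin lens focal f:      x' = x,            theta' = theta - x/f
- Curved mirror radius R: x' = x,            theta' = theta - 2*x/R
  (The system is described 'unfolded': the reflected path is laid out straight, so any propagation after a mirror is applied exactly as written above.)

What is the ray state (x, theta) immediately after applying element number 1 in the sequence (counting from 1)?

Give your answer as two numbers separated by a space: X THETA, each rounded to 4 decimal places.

Initial: x=1.0000 theta=-0.2000
After 1 (propagate distance d=12): x=-1.4000 theta=-0.2000
Rounded to 4 decimal places: x = -1.4000, theta = -0.2000

Answer: -1.4000 -0.2000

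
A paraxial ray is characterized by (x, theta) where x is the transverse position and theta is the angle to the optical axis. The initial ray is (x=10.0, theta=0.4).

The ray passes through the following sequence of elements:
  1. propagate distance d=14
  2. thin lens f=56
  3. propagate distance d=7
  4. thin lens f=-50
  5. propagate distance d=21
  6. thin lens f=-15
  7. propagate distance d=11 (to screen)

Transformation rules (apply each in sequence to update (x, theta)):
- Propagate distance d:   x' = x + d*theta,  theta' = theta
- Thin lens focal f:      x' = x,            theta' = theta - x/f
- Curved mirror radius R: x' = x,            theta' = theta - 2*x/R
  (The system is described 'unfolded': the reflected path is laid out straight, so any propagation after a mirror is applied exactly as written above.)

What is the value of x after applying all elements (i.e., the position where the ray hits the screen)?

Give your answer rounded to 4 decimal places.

Initial: x=10.0000 theta=0.4000
After 1 (propagate distance d=14): x=15.6000 theta=0.4000
After 2 (thin lens f=56): x=15.6000 theta=17/140 (≈0.1214)
After 3 (propagate distance d=7): x=16.4500 theta=17/140 (≈0.1214)
After 4 (thin lens f=-50): x=16.4500 theta=3153/7000 (≈0.4504)
After 5 (propagate distance d=21): x=25.9090 theta=3153/7000 (≈0.4504)
After 6 (thin lens f=-15): x=25.9090 theta=114329/52500 (≈2.1777)
After 7 (propagate distance d=11 (to screen)): x=5235683/105000 (≈49.8636) theta=114329/52500 (≈2.1777)
Rounded to 4 decimal places: x = 49.8636

Answer: 49.8636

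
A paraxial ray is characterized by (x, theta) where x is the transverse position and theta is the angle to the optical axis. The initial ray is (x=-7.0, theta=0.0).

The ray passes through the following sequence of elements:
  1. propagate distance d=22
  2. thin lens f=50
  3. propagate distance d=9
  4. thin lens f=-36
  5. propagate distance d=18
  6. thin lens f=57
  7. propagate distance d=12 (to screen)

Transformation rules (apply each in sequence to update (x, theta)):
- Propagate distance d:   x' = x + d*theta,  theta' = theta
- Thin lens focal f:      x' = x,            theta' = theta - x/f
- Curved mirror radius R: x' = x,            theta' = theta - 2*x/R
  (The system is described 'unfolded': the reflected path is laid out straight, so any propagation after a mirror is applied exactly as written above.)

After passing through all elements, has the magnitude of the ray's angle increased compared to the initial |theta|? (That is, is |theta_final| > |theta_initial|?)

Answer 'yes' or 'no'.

Answer: yes

Derivation:
Initial: x=-7.0000 theta=0.0000
After 1 (propagate distance d=22): x=-7.0000 theta=0.0000
After 2 (thin lens f=50): x=-7.0000 theta=0.1400
After 3 (propagate distance d=9): x=-5.7400 theta=0.1400
After 4 (thin lens f=-36): x=-5.7400 theta=-7/360 (≈-0.0194)
After 5 (propagate distance d=18): x=-6.0900 theta=-7/360 (≈-0.0194)
After 6 (thin lens f=57): x=-6.0900 theta=2989/34200 (≈0.0874)
After 7 (propagate distance d=12 (to screen)): x=-5747/1140 (≈-5.0412) theta=2989/34200 (≈0.0874)
|theta_initial|=0.0000 |theta_final|=2989/34200 (≈0.0874) -> increased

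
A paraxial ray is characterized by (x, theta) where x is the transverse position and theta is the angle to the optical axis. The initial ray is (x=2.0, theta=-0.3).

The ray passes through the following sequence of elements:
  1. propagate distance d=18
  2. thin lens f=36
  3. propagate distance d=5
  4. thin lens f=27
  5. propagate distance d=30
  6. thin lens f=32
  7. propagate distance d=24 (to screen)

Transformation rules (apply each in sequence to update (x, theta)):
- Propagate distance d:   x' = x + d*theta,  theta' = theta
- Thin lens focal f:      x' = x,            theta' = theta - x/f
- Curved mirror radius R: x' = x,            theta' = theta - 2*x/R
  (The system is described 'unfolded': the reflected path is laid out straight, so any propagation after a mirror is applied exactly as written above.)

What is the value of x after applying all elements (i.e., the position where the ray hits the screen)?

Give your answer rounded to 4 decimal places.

Initial: x=2.0000 theta=-0.3000
After 1 (propagate distance d=18): x=-3.4000 theta=-0.3000
After 2 (thin lens f=36): x=-3.4000 theta=-37/180 (≈-0.2056)
After 3 (propagate distance d=5): x=-797/180 (≈-4.4278) theta=-37/180 (≈-0.2056)
After 4 (thin lens f=27): x=-797/180 (≈-4.4278) theta=-101/2430 (≈-0.0416)
After 5 (propagate distance d=30): x=-9193/1620 (≈-5.6747) theta=-101/2430 (≈-0.0416)
After 6 (thin lens f=32): x=-9193/1620 (≈-5.6747) theta=4223/31104 (≈0.1358)
After 7 (propagate distance d=24 (to screen)): x=-5219/2160 (≈-2.4162) theta=4223/31104 (≈0.1358)
Rounded to 4 decimal places: x = -2.4162

Answer: -2.4162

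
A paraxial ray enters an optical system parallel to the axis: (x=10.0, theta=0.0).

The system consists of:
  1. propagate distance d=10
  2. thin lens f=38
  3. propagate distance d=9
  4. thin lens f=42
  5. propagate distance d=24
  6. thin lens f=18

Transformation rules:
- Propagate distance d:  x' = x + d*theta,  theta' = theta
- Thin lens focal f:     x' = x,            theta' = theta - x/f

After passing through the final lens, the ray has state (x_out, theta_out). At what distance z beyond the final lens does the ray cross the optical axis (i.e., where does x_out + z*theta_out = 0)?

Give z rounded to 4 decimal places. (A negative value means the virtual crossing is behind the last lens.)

Initial: x=10.0000 theta=0.0000
After 1 (propagate distance d=10): x=10.0000 theta=0.0000
After 2 (thin lens f=38): x=10.0000 theta=-5/19 (≈-0.2632)
After 3 (propagate distance d=9): x=145/19 (≈7.6316) theta=-5/19 (≈-0.2632)
After 4 (thin lens f=42): x=145/19 (≈7.6316) theta=-355/798 (≈-0.4449)
After 5 (propagate distance d=24): x=-405/133 (≈-3.0451) theta=-355/798 (≈-0.4449)
After 6 (thin lens f=18): x=-405/133 (≈-3.0451) theta=-110/399 (≈-0.2757)
z_focus = -x_out/theta_out = -(-405/133)/(-110/399) = -243/22 ≈ -11.0455
Rounded to 4 decimal places: z = -11.0455

Answer: -11.0455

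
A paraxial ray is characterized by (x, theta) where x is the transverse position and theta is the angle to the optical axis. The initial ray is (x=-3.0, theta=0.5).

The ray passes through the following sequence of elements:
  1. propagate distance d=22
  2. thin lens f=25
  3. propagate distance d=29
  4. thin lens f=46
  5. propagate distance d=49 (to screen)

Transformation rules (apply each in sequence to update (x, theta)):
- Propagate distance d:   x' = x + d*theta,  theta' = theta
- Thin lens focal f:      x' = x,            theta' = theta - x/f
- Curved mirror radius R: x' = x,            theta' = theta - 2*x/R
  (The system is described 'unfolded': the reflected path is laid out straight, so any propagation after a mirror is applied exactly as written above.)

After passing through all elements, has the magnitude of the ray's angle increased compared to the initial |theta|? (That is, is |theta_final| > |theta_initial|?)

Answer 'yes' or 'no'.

Initial: x=-3.0000 theta=0.5000
After 1 (propagate distance d=22): x=8.0000 theta=0.5000
After 2 (thin lens f=25): x=8.0000 theta=0.1800
After 3 (propagate distance d=29): x=13.2200 theta=0.1800
After 4 (thin lens f=46): x=13.2200 theta=-247/2300 (≈-0.1074)
After 5 (propagate distance d=49 (to screen)): x=18303/2300 (≈7.9578) theta=-247/2300 (≈-0.1074)
|theta_initial|=0.5000 |theta_final|=247/2300 (≈0.1074) -> not increased

Answer: no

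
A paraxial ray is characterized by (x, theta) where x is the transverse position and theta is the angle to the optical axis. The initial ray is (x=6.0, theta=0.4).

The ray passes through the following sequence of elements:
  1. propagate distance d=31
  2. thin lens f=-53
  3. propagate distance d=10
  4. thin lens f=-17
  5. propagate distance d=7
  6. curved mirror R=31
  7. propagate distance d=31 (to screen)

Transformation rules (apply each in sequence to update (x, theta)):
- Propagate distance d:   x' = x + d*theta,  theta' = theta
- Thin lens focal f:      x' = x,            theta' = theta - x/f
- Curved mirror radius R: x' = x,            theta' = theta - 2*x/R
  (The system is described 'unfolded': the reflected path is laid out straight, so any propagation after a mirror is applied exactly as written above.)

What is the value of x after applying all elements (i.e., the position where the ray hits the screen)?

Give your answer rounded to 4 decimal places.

Answer: 28.5851

Derivation:
Initial: x=6.0000 theta=0.4000
After 1 (propagate distance d=31): x=18.4000 theta=0.4000
After 2 (thin lens f=-53): x=18.4000 theta=198/265 (≈0.7472)
After 3 (propagate distance d=10): x=6856/265 (≈25.8717) theta=198/265 (≈0.7472)
After 4 (thin lens f=-17): x=6856/265 (≈25.8717) theta=10222/4505 (≈2.2690)
After 5 (propagate distance d=7): x=188106/4505 (≈41.7549) theta=10222/4505 (≈2.2690)
After 6 (curved mirror R=31): x=188106/4505 (≈41.7549) theta=-698/1643 (≈-0.4248)
After 7 (propagate distance d=31 (to screen)): x=128776/4505 (≈28.5851) theta=-698/1643 (≈-0.4248)
Rounded to 4 decimal places: x = 28.5851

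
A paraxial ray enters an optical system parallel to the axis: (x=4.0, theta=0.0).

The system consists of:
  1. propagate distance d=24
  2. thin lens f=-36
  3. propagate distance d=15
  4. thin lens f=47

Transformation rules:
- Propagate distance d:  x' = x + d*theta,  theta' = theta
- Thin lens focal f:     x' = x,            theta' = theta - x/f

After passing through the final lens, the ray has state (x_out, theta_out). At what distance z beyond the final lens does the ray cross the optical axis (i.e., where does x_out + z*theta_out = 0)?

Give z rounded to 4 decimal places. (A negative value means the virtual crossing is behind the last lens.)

Initial: x=4.0000 theta=0.0000
After 1 (propagate distance d=24): x=4.0000 theta=0.0000
After 2 (thin lens f=-36): x=4.0000 theta=1/9 (≈0.1111)
After 3 (propagate distance d=15): x=17/3 (≈5.6667) theta=1/9 (≈0.1111)
After 4 (thin lens f=47): x=17/3 (≈5.6667) theta=-4/423 (≈-0.0095)
z_focus = -x_out/theta_out = -(17/3)/(-4/423) = 599.2500
Rounded to 4 decimal places: z = 599.2500

Answer: 599.2500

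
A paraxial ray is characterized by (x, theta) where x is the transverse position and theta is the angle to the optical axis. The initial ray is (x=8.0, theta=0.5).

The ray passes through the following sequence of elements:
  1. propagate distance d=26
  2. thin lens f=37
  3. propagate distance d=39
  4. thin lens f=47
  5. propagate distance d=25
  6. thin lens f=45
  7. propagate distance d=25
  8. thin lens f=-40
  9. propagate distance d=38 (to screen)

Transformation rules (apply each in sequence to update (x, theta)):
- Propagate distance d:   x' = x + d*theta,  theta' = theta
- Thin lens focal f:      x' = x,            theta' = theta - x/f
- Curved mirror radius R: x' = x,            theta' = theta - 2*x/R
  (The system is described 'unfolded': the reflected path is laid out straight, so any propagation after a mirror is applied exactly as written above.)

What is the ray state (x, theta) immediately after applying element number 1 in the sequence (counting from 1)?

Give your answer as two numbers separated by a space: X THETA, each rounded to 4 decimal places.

Initial: x=8.0000 theta=0.5000
After 1 (propagate distance d=26): x=21.0000 theta=0.5000
Rounded to 4 decimal places: x = 21.0000, theta = 0.5000

Answer: 21.0000 0.5000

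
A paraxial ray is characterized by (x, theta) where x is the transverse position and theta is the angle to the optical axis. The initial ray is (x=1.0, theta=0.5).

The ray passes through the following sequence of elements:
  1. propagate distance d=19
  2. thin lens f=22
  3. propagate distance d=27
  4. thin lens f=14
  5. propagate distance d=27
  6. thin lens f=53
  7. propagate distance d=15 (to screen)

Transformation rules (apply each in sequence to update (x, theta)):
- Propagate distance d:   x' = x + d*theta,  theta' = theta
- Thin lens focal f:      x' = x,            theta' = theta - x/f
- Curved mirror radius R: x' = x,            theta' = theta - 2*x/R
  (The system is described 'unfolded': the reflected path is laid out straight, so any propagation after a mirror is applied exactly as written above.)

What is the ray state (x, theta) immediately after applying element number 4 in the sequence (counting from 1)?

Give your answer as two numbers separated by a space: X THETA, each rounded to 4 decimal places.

Initial: x=1.0000 theta=0.5000
After 1 (propagate distance d=19): x=10.5000 theta=0.5000
After 2 (thin lens f=22): x=10.5000 theta=1/44 (≈0.0227)
After 3 (propagate distance d=27): x=489/44 (≈11.1136) theta=1/44 (≈0.0227)
After 4 (thin lens f=14): x=489/44 (≈11.1136) theta=-475/616 (≈-0.7711)
Rounded to 4 decimal places: x = 11.1136, theta = -0.7711

Answer: 11.1136 -0.7711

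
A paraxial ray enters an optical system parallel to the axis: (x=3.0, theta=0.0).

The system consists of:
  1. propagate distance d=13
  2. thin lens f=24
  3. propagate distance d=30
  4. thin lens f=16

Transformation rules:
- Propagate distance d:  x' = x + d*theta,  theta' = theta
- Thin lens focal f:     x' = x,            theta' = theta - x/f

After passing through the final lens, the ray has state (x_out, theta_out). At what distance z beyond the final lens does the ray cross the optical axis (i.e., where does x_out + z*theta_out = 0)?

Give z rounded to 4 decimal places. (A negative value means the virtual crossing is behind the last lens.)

Initial: x=3.0000 theta=0.0000
After 1 (propagate distance d=13): x=3.0000 theta=0.0000
After 2 (thin lens f=24): x=3.0000 theta=-0.1250
After 3 (propagate distance d=30): x=-0.7500 theta=-0.1250
After 4 (thin lens f=16): x=-0.7500 theta=-5/64 (≈-0.0781)
z_focus = -x_out/theta_out = -(-0.7500)/(-5/64) = -9.6000
Rounded to 4 decimal places: z = -9.6000

Answer: -9.6000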